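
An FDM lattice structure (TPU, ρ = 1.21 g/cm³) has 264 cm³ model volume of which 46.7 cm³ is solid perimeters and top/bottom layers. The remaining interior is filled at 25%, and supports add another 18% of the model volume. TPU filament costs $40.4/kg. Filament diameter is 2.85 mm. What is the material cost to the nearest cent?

Interior volume = 264 − 46.7 = 217.3 cm³.
Infill deposited = 0.25 × 217.3, so 54.325 cm³.
Support = 0.18 × 264, so 47.52 cm³.
Deposited volume = 46.7 + 54.325 + 47.52 = 148.545 cm³.
Mass = 148.545 × 1.21, so 179.73945 g.
At $40.4/kg: 179.73945/1000 × 40.4 = $7.26.

$7.26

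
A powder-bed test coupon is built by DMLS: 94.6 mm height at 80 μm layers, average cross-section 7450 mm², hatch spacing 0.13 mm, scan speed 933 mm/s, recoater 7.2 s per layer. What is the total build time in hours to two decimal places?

Layers = ⌈94.6/0.08⌉ = 1183.
Per-layer scan distance: 7450 / 0.13 → 57307.7 mm.
Laser time per layer = 57307.7 / 933, so 61.423 s.
Layer cycle = 61.423 + 7.2 = 68.623 s.
Build time = 1183 × 68.623 = 81181.009 s = 22.55 hours.

22.55 hours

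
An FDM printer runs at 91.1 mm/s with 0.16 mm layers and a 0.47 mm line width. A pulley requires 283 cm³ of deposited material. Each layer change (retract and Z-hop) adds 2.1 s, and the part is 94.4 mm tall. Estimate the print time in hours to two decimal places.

11.82 hours

Extrusion cross-section = 0.16 × 0.47, so 0.0752 mm².
Path length: 283000 mm³ / 0.0752 mm² → 3763297.9 mm.
Print-move time = 3763297.9 / 91.1, so 41309.5 s.
Layers = ⌈94.4/0.16⌉ = 590.
Layer-change overhead = 590 × 2.1, so 1239 s.
Total = 41309.5 + 1239 = 42548.5 s = 11.82 hours.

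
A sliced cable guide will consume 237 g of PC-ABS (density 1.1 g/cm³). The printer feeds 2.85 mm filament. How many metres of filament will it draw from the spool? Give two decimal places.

Extruded volume: 237/1.1 = 215.4545 cm³ (215454.5 mm³).
A = π r² = π × 1.425² = 6.3794 mm².
Length = 215454.5 / 6.3794 = 33773.47 mm = 33.77 m.

33.77 m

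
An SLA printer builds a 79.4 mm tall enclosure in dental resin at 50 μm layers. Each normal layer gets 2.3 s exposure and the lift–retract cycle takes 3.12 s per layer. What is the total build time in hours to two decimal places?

2.39 hours

Layer count = ceil(79.4 / 0.05) = 1588.
Per-layer time: 2.3 + 3.12 → 5.42 s.
Total = 1588 × 5.42 = 8606.96 s = 2.39 hours.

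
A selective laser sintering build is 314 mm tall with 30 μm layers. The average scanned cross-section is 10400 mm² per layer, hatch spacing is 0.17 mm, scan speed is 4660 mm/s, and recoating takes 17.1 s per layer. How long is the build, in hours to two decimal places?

87.89 hours

Layer count = ceil(314 / 0.03) = 10467.
Scan path per layer: 10400 / 0.17 → 61176.5 mm.
Per-layer scan time = 61176.5 / 4660 = 13.128 s.
Time per layer = 13.128 + 17.1, so 30.228 s.
10467 layers × 30.228 s/layer = 316396.476 s, i.e. 87.89 hours.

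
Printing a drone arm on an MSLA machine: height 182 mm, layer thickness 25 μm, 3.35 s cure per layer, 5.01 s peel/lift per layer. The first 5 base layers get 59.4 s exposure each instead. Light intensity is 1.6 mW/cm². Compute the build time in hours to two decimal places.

Layers = ⌈182/0.025⌉ = 7280.
Base layers = 5 × (59.4 + 5.01), so 322.05 s.
Normal layers = 7275 × (3.35 + 5.01) = 60819 s.
Sum: 322.05 + 60819 = 61141.05 s → 16.98 hours.

16.98 hours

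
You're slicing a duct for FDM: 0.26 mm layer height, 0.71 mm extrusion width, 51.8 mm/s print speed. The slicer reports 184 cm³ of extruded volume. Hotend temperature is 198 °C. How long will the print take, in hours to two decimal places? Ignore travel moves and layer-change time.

Line area = 0.26 × 0.71 = 0.1846 mm².
Path length: 184000 mm³ / 0.1846 mm² → 996749.7 mm.
Extrusion time = 996749.7 / 51.8, so 19242.3 s.
19242.3 s = 5.35 hours.

5.35 hours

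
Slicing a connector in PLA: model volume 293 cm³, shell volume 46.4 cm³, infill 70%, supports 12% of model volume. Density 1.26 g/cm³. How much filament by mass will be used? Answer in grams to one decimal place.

Volume inside the shell: 293 − 46.4 → 246.6 cm³.
Infill deposited: 0.70 × 246.6 → 172.62 cm³.
Support = 0.12 × 293 = 35.16 cm³.
Total extruded: 46.4 + 172.62 + 35.16 → 254.18 cm³.
Mass = 254.18 × 1.26, so 320.2668 g.

320.3 g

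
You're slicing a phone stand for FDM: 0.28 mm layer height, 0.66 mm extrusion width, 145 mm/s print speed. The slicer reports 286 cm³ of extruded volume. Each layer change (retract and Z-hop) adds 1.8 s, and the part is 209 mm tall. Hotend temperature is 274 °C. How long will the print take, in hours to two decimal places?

3.34 hours

Bead cross-section = 0.28 × 0.66 = 0.1848 mm².
Total extruded path = 286000/0.1848 = 1547619 mm.
Time extruding: 1547619 / 145 → 10673.2 s.
Layer count = ceil(209 / 0.28) = 747.
Layer-change overhead = 747 × 1.8 = 1344.6 s.
Altogether 10673.2 + 1344.6 = 12017.8 s, i.e. 3.34 hours.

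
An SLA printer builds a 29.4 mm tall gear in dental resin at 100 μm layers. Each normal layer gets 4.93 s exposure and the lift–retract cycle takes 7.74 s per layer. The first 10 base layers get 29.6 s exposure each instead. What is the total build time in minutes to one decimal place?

Layers = ⌈29.4/0.1⌉ = 294.
Burn-in layers = 10 × (29.6 + 7.74) = 373.4 s.
Regular layers: 284 × (4.93 + 7.74) → 3598.28 s.
Sum: 373.4 + 3598.28 = 3971.68 s → 66.2 minutes.

66.2 minutes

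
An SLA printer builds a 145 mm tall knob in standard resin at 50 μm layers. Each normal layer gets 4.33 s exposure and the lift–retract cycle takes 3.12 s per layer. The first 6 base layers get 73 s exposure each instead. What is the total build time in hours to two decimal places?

6.12 hours

Number of layers: 145 / 0.05 → 2900 (rounded up).
Burn-in layers = 6 × (73 + 3.12), so 456.72 s.
Normal layers = 2894 × (4.33 + 3.12) = 21560.3 s.
Sum: 456.72 + 21560.3 = 22017.02 s → 6.12 hours.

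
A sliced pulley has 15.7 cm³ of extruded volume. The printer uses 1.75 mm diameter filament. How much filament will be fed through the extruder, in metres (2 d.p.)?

Cross-section of 1.75 mm filament: π·(1.75/2)² = 2.4053 mm².
Length = 15.7 cm³ / 2.4053 mm² = 15700 / 2.4053 = 6527.25 mm = 6.53 m.

6.53 m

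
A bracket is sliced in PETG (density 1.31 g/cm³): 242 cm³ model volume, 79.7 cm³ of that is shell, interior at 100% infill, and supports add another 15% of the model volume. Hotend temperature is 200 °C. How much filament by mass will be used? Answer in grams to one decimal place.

Interior volume: 242 − 79.7 → 162.3 cm³.
Infill deposited: 1.00 × 162.3 → 162.3 cm³.
Support: 0.15 × 242 → 36.3 cm³.
Deposited volume: 79.7 + 162.3 + 36.3 → 278.3 cm³.
Mass = 278.3 × 1.31, so 364.573 g.

364.6 g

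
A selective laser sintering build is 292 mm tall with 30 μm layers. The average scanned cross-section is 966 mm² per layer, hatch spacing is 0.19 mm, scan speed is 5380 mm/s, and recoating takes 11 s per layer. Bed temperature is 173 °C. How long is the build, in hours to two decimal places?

Layer count = ceil(292 / 0.03) = 9734.
Per-layer scan distance = 966 / 0.19, so 5084.2 mm.
Scan time per layer: 5084.2 / 5380 → 0.945 s.
Time per layer = 0.945 + 11, so 11.945 s.
9734 layers × 11.945 s/layer = 116272.63 s, i.e. 32.30 hours.

32.30 hours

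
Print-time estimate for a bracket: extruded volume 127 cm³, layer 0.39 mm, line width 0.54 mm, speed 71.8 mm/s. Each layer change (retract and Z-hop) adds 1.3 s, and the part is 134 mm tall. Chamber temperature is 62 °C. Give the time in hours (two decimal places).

Bead cross-section = 0.39 × 0.54, so 0.2106 mm².
Path length: 127000 mm³ / 0.2106 mm² → 603038.9 mm.
Print-move time = 603038.9 / 71.8 = 8398.9 s.
Number of layers: 134 / 0.39 → 344 (rounded up).
Layer-change overhead: 344 × 1.3 → 447.2 s.
Altogether 8398.9 + 447.2 = 8846.1 s, i.e. 2.46 hours.

2.46 hours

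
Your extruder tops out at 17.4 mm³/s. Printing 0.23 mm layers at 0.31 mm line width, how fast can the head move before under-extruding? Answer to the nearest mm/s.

244 mm/s

Extrusion cross-section = 0.23 × 0.31, so 0.0713 mm².
Max speed = 17.4 / 0.0713 = 244.04 ≈ 244 mm/s.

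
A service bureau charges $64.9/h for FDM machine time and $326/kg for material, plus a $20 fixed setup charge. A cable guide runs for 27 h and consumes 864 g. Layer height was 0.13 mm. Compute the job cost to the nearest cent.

Time charge: 64.9 × 27 → $1752.30.
Feedstock cost = 326 × 864/1000 = $281.664.
Total = 1752.30 + 281.664 + 20 = 2053.964 ≈ $2053.96.

$2053.96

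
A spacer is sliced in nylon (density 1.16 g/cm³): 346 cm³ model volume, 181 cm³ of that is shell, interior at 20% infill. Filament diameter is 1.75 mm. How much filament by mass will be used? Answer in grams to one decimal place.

248.2 g

Infill region: 346 − 181 → 165 cm³.
Deposited infill = 0.20 × 165 = 33 cm³.
Deposited volume: 181 + 33 → 214 cm³.
Mass = 214 × 1.16, so 248.24 g.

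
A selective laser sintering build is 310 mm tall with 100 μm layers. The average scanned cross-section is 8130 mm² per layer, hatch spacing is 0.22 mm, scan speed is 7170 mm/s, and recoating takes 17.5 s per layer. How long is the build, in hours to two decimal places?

19.51 hours

Number of layers: 310 / 0.1 → 3100 (rounded up).
Scan path per layer: 8130 / 0.22 → 36954.5 mm.
Scan time per layer = 36954.5 / 7170, so 5.154 s.
Per-layer time = 5.154 + 17.5, so 22.654 s.
Build time = 3100 × 22.654 = 70227.4 s = 19.51 hours.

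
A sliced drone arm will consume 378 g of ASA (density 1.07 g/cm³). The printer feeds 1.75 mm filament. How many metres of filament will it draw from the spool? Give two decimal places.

Extruded volume: 378/1.07 = 353.271 cm³ (353271 mm³).
Filament cross-section = π × (1.75/2)² = 2.4053 mm².
Length = 353271 / 2.4053 = 146871.91 mm = 146.87 m.

146.87 m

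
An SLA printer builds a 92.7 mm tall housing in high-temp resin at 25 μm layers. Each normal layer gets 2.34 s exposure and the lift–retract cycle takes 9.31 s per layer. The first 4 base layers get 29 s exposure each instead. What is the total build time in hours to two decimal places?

Layers = ⌈92.7/0.025⌉ = 3708.
Base layers: 4 × (29 + 9.31) → 153.24 s.
Regular layers = 3704 × (2.34 + 9.31), so 43151.6 s.
Sum: 153.24 + 43151.6 = 43304.84 s → 12.03 hours.

12.03 hours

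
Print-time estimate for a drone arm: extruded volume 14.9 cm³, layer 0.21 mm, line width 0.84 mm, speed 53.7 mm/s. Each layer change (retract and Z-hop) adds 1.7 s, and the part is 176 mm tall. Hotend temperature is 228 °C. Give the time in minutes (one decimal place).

50.0 minutes

Bead cross-section: 0.21 × 0.84 → 0.1764 mm².
Path length: 14900 mm³ / 0.1764 mm² → 84467.1 mm.
Time extruding = 84467.1 / 53.7 = 1572.9 s.
Layers = ⌈176/0.21⌉ = 839.
Non-print overhead = 839 × 1.7 = 1426.3 s.
Altogether 1572.9 + 1426.3 = 2999.2 s, i.e. 50.0 minutes.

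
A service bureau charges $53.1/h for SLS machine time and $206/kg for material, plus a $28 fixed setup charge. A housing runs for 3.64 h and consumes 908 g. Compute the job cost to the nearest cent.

Time charge: 53.1 × 3.64 → $193.284.
Material charge = 206 × 908/1000 = $187.048.
Adding setup: 193.284 + 187.048 + 28 → 408.332 ≈ $408.33.

$408.33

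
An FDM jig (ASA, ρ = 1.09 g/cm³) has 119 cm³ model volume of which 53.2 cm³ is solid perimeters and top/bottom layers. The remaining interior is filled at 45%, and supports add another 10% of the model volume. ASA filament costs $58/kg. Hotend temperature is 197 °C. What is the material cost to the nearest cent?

$5.99

Infill region = 119 − 53.2, so 65.8 cm³.
Infill deposited = 0.45 × 65.8, so 29.61 cm³.
Support: 0.10 × 119 → 11.9 cm³.
Total printed volume = 53.2 + 29.61 + 11.9, so 94.71 cm³.
Mass: 94.71 × 1.09 → 103.2339 g.
Cost = 103.2339 g / 1000 × $58/kg = $5.99.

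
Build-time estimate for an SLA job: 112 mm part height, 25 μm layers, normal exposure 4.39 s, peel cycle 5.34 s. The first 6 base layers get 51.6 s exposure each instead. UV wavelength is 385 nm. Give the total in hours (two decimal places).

12.19 hours

Layers = ⌈112/0.025⌉ = 4480.
Base layers: 6 × (51.6 + 5.34) → 341.64 s.
Remaining layers: 4474 × (4.39 + 5.34) → 43532.02 s.
Total = 341.64 + 43532.02 = 43873.66 s = 12.19 hours.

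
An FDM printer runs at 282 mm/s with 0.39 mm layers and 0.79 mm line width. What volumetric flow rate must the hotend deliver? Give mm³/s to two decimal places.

86.88

Bead cross-section = 0.39 × 0.79 = 0.3081 mm².
Volumetric flow = 282 × 0.3081 = 86.88 mm³/s.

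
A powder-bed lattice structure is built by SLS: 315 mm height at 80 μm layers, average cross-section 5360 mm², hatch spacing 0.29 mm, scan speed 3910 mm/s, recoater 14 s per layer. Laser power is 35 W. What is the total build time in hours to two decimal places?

20.49 hours

Layer count = ceil(315 / 0.08) = 3938.
Per-layer scan distance: 5360 / 0.29 → 18482.8 mm.
Laser time per layer: 18482.8 / 3910 → 4.7271 s.
Time per layer = 4.7271 + 14, so 18.7271 s.
Build time = 3938 × 18.7271 = 73747.3198 s = 20.49 hours.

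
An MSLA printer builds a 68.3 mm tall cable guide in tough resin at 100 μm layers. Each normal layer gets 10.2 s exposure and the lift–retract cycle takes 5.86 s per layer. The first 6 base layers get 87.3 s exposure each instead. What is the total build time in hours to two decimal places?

Layers = ⌈68.3/0.1⌉ = 683.
Base layers: 6 × (87.3 + 5.86) → 558.96 s.
Normal layers = 677 × (10.2 + 5.86), so 10872.62 s.
Total = 558.96 + 10872.62 = 11431.58 s = 3.18 hours.

3.18 hours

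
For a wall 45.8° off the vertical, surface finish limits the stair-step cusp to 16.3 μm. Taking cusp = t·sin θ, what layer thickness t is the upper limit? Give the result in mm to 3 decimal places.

0.023 mm

t = h_c / sin θ = 0.0163 / 0.7169 = 0.023 mm.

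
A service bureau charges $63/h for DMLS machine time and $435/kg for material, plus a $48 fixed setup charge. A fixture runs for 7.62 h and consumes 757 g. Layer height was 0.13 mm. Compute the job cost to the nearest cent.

Machine-time cost = 63 × 7.62 = $480.06.
Material cost = 435 × 757/1000 = $329.295.
Adding setup: 480.06 + 329.295 + 48 → 857.355 ≈ $857.36.

$857.36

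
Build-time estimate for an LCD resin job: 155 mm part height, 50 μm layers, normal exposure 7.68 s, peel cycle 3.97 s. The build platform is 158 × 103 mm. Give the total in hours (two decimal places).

10.03 hours

Number of layers: 155 / 0.05 → 3100 (rounded up).
Per-layer time = 7.68 + 3.97, so 11.65 s.
Total = 3100 × 11.65 = 36115 s = 10.03 hours.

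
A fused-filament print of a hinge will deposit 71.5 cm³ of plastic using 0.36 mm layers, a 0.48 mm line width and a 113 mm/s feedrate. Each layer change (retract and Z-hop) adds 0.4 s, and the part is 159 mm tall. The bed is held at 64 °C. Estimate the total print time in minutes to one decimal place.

Line area: 0.36 × 0.48 → 0.1728 mm².
Total extruded path = 71500/0.1728 = 413773.1 mm.
Time extruding = 413773.1 / 113, so 3661.7 s.
Number of layers: 159 / 0.36 → 442 (rounded up).
Z-hop total: 442 × 0.4 → 176.8 s.
Altogether 3661.7 + 176.8 = 3838.5 s, i.e. 64.0 minutes.

64.0 minutes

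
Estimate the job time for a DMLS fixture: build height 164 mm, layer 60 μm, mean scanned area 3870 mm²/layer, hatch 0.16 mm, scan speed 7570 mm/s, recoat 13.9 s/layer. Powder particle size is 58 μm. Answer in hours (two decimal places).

Layers = ⌈164/0.06⌉ = 2734.
Hatch length per layer = 3870 / 0.16, so 24187.5 mm.
Laser time per layer: 24187.5 / 7570 → 3.1952 s.
Time per layer = 3.1952 + 13.9 = 17.0952 s.
2734 layers × 17.0952 s/layer = 46738.2768 s, i.e. 12.98 hours.

12.98 hours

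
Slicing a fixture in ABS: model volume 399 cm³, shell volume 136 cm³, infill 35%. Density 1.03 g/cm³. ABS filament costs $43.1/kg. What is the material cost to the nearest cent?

Volume inside the shell: 399 − 136 → 263 cm³.
Deposited infill = 0.35 × 263, so 92.05 cm³.
Total printed volume: 136 + 92.05 → 228.05 cm³.
Mass: 228.05 × 1.03 → 234.8915 g.
Cost = 234.8915 g / 1000 × $43.1/kg = $10.12.

$10.12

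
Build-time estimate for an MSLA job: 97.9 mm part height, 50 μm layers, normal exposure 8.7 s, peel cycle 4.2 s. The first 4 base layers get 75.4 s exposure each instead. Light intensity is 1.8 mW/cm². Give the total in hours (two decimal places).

Layers = ⌈97.9/0.05⌉ = 1958.
Base layers = 4 × (75.4 + 4.2), so 318.4 s.
Normal layers = 1954 × (8.7 + 4.2), so 25206.6 s.
Sum: 318.4 + 25206.6 = 25525 s → 7.09 hours.

7.09 hours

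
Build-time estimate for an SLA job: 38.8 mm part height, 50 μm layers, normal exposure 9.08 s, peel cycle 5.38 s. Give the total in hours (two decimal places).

Layers = ⌈38.8/0.05⌉ = 776.
Each layer takes = 9.08 + 5.38 = 14.46 s.
Total = 776 × 14.46 = 11220.96 s = 3.12 hours.

3.12 hours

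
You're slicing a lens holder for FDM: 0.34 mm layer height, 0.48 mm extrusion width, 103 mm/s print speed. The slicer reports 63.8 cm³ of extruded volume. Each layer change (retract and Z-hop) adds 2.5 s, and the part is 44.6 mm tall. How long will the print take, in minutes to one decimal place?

68.8 minutes

Line area: 0.34 × 0.48 → 0.1632 mm².
Total extruded path = 63800/0.1632 = 390931.4 mm.
Time extruding = 390931.4 / 103, so 3795.5 s.
Layer count = ceil(44.6 / 0.34) = 132.
Non-print overhead = 132 × 2.5, so 330 s.
Altogether 3795.5 + 330 = 4125.5 s, i.e. 68.8 minutes.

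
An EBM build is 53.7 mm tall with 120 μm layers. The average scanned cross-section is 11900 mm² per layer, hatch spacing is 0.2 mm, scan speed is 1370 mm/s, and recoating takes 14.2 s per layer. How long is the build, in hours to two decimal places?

Layer count = ceil(53.7 / 0.12) = 448.
Hatch length per layer = 11900 / 0.2, so 59500 mm.
Beam time per layer = 59500 / 1370, so 43.4307 s.
Layer cycle = 43.4307 + 14.2, so 57.6307 s.
Total: 448 × 57.6307 s = 25818.5536 s → 7.17 hours.

7.17 hours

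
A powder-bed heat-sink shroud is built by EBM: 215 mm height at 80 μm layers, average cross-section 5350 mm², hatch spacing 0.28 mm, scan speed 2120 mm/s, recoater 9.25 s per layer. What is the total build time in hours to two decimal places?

13.64 hours

Layer count = ceil(215 / 0.08) = 2688.
Per-layer scan distance = 5350 / 0.28 = 19107.1 mm.
Beam time per layer: 19107.1 / 2120 → 9.0128 s.
Layer cycle = 9.0128 + 9.25 = 18.2628 s.
Total: 2688 × 18.2628 s = 49090.4064 s → 13.64 hours.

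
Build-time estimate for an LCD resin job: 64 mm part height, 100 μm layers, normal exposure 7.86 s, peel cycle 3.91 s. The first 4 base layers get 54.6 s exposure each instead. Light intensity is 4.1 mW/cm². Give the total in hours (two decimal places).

2.14 hours

Number of layers: 64 / 0.1 → 640 (rounded up).
Base layers: 4 × (54.6 + 3.91) → 234.04 s.
Remaining layers = 636 × (7.86 + 3.91) = 7485.72 s.
Total = 234.04 + 7485.72 = 7719.76 s = 2.14 hours.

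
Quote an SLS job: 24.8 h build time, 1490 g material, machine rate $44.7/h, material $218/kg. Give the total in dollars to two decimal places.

$1433.38

Machine-time cost: 44.7 × 24.8 → $1108.56.
Material charge = 218 × 1490/1000 = $324.82.
Total = 1108.56 + 324.82 = $1433.38.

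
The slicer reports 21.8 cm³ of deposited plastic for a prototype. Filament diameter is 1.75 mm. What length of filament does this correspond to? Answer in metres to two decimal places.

Filament cross-section = π × (1.75/2)² = 2.4053 mm².
Length = 21.8 cm³ / 2.4053 mm² = 21800 / 2.4053 = 9063.32 mm = 9.06 m.

9.06 m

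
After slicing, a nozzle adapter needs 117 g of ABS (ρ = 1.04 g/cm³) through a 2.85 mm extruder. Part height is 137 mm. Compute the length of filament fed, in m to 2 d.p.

Extruded volume: 117/1.04 = 112.5 cm³ (112500 mm³).
Filament cross-section = π × (2.85/2)² = 6.3794 mm².
Length = 112500 / 6.3794 = 17634.89 mm = 17.63 m.

17.63 m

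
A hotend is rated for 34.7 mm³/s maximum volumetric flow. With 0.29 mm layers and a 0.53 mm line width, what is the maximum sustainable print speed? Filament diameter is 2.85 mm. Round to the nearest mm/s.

Bead cross-section: 0.29 × 0.53 → 0.1537 mm².
v_max = Q/A = 34.7/0.1537 = 225.76 mm/s → 226 mm/s.

226 mm/s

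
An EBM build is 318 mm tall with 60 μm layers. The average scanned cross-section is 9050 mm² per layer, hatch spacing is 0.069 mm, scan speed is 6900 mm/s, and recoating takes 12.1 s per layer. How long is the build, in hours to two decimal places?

Number of layers: 318 / 0.06 → 5300 (rounded up).
Per-layer scan distance: 9050 / 0.069 → 131159.4 mm.
Beam time per layer = 131159.4 / 6900 = 19.0086 s.
Per-layer time: 19.0086 + 12.1 → 31.1086 s.
5300 layers × 31.1086 s/layer = 164875.58 s, i.e. 45.80 hours.

45.80 hours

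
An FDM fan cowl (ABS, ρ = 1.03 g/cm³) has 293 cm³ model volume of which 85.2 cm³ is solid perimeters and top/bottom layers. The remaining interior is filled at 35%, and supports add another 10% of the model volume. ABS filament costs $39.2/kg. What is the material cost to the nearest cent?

$7.56

Interior volume = 293 − 85.2 = 207.8 cm³.
Infill deposited: 0.35 × 207.8 → 72.73 cm³.
Support = 0.10 × 293, so 29.3 cm³.
Deposited volume = 85.2 + 72.73 + 29.3 = 187.23 cm³.
Mass: 187.23 × 1.03 → 192.8469 g.
Cost = 192.8469 g / 1000 × $39.2/kg = $7.56.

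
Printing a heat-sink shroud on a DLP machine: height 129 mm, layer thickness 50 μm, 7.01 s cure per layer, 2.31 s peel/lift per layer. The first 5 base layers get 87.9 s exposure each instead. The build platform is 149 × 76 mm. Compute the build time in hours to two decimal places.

6.79 hours

Layer count = ceil(129 / 0.05) = 2580.
Bottom layers = 5 × (87.9 + 2.31) = 451.05 s.
Regular layers: 2575 × (7.01 + 2.31) → 23999 s.
Total = 451.05 + 23999 = 24450.05 s = 6.79 hours.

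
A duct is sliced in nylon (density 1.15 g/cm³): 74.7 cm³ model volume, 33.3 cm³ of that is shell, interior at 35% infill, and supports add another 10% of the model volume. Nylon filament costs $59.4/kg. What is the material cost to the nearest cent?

$3.77

Infill region = 74.7 − 33.3 = 41.4 cm³.
Infill volume = 0.35 × 41.4 = 14.49 cm³.
Support = 0.10 × 74.7 = 7.47 cm³.
Total printed volume: 33.3 + 14.49 + 7.47 → 55.26 cm³.
Mass: 55.26 × 1.15 → 63.549 g.
Cost = 63.549 g / 1000 × $59.4/kg = $3.77.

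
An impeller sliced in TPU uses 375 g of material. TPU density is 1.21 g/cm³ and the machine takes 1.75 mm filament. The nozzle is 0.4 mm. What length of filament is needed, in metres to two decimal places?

Volume = 375 g / 1.21 g·cm⁻³ = 309.9174 cm³ = 309917.4 mm³.
A = π r² = π × 0.875² = 2.4053 mm².
L = V/A = 309917.4/2.4053 = 128847.71 mm → 128.85 m.

128.85 m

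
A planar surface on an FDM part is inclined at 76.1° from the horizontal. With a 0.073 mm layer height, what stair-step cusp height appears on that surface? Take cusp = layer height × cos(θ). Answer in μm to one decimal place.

17.5 μm

cos(76.1°) = 0.2402, so cusp = 0.073 × 0.2402 = 0.017535 mm → 17.5 μm.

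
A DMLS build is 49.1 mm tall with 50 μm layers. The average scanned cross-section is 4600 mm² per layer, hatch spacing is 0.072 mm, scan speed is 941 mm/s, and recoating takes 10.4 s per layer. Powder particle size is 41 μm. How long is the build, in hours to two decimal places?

21.36 hours

Layers = ⌈49.1/0.05⌉ = 982.
Per-layer scan distance: 4600 / 0.072 → 63888.9 mm.
Laser time per layer = 63888.9 / 941 = 67.8947 s.
Per-layer time = 67.8947 + 10.4, so 78.2947 s.
982 layers × 78.2947 s/layer = 76885.3954 s, i.e. 21.36 hours.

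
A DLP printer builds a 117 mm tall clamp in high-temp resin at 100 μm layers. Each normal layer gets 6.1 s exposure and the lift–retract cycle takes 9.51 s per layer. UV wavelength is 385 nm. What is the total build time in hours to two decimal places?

Layers = ⌈117/0.1⌉ = 1170.
Per-layer time: 6.1 + 9.51 → 15.61 s.
Build time: 1170 × 15.61 s = 18263.7 s, i.e. 5.07 hours.

5.07 hours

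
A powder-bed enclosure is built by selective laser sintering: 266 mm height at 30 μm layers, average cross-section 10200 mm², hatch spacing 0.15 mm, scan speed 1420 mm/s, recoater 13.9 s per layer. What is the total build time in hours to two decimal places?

Number of layers: 266 / 0.03 → 8867 (rounded up).
Scan path per layer = 10200 / 0.15, so 68000 mm.
Scan time per layer = 68000 / 1420 = 47.8873 s.
Time per layer = 47.8873 + 13.9, so 61.7873 s.
Total: 8867 × 61.7873 s = 547867.9891 s → 152.19 hours.

152.19 hours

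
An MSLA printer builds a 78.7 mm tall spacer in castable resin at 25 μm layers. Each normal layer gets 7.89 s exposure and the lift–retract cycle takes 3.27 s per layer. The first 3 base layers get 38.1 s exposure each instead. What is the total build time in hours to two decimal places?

Number of layers: 78.7 / 0.025 → 3148 (rounded up).
Bottom layers = 3 × (38.1 + 3.27) = 124.11 s.
Remaining layers: 3145 × (7.89 + 3.27) → 35098.2 s.
Total = 124.11 + 35098.2 = 35222.31 s = 9.78 hours.

9.78 hours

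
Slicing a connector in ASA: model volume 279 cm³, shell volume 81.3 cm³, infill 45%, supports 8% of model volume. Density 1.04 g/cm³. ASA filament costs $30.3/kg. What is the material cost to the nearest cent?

$6.07

Interior volume = 279 − 81.3, so 197.7 cm³.
Infill volume = 0.45 × 197.7, so 88.965 cm³.
Support: 0.08 × 279 → 22.32 cm³.
Deposited volume = 81.3 + 88.965 + 22.32, so 192.585 cm³.
Mass: 192.585 × 1.04 → 200.2884 g.
Cost = 200.2884 g / 1000 × $30.3/kg = $6.07.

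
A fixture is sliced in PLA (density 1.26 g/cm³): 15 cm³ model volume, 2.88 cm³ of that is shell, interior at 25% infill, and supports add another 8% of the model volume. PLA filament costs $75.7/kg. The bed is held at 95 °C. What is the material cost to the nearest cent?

Volume inside the shell = 15 − 2.88 = 12.12 cm³.
Deposited infill = 0.25 × 12.12, so 3.03 cm³.
Support = 0.08 × 15, so 1.2 cm³.
Deposited volume: 2.88 + 3.03 + 1.2 → 7.11 cm³.
Mass: 7.11 × 1.26 → 8.9586 g.
Cost = 8.9586 g / 1000 × $75.7/kg = $0.68.

$0.68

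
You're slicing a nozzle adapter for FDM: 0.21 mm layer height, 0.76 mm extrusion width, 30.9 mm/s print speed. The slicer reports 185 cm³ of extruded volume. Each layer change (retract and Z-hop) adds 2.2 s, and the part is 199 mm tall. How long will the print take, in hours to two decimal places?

Extrusion cross-section = 0.21 × 0.76, so 0.1596 mm².
Path length: 185000 mm³ / 0.1596 mm² → 1159147.9 mm.
Print-move time = 1159147.9 / 30.9, so 37512.9 s.
Layer count = ceil(199 / 0.21) = 948.
Non-print overhead = 948 × 2.2 = 2085.6 s.
Altogether 37512.9 + 2085.6 = 39598.5 s, i.e. 11.00 hours.

11.00 hours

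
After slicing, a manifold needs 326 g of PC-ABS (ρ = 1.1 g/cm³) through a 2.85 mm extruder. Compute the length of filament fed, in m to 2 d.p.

46.46 m

Extruded volume: 326/1.1 = 296.3636 cm³ (296363.6 mm³).
Cross-section of 2.85 mm filament: π·(2.85/2)² = 6.3794 mm².
L = V/A = 296363.6/6.3794 = 46456.34 mm → 46.46 m.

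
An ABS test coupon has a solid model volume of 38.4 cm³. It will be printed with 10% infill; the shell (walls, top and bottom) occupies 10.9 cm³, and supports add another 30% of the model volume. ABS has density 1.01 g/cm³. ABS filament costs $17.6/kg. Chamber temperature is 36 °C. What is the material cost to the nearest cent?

Infill region = 38.4 − 10.9, so 27.5 cm³.
Infill deposited = 0.10 × 27.5, so 2.75 cm³.
Support = 0.30 × 38.4, so 11.52 cm³.
Total printed volume = 10.9 + 2.75 + 11.52, so 25.17 cm³.
Mass = 25.17 × 1.01 = 25.4217 g.
Cost = 25.4217 g / 1000 × $17.6/kg = $0.45.

$0.45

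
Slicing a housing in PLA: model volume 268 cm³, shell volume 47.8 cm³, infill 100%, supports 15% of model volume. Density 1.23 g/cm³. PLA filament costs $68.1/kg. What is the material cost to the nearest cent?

Infill region: 268 − 47.8 → 220.2 cm³.
Infill volume: 1.00 × 220.2 → 220.2 cm³.
Support: 0.15 × 268 → 40.2 cm³.
Total extruded = 47.8 + 220.2 + 40.2 = 308.2 cm³.
Mass = 308.2 × 1.23 = 379.086 g.
Cost = 379.086 g / 1000 × $68.1/kg = $25.82.

$25.82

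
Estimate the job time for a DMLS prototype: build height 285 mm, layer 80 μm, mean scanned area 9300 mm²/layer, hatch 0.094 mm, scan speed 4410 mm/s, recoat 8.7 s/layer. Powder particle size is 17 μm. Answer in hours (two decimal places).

30.81 hours

Number of layers: 285 / 0.08 → 3563 (rounded up).
Scan path per layer = 9300 / 0.094, so 98936.2 mm.
Per-layer scan time = 98936.2 / 4410, so 22.4345 s.
Time per layer = 22.4345 + 8.7, so 31.1345 s.
3563 layers × 31.1345 s/layer = 110932.2235 s, i.e. 30.81 hours.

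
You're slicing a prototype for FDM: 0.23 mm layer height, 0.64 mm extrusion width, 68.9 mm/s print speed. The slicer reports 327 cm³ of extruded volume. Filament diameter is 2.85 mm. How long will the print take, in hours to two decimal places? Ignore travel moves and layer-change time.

Extrusion cross-section: 0.23 × 0.64 → 0.1472 mm².
Path length: 327000 mm³ / 0.1472 mm² → 2221467.4 mm.
Time extruding = 2221467.4 / 68.9, so 32241.9 s.
Converting: 32241.9 s = 8.96 hours.

8.96 hours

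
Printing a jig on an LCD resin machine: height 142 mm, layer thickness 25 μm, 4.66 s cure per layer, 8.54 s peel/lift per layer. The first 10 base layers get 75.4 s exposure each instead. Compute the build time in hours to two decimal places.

21.02 hours

Number of layers: 142 / 0.025 → 5680 (rounded up).
Bottom layers: 10 × (75.4 + 8.54) → 839.4 s.
Regular layers = 5670 × (4.66 + 8.54) = 74844 s.
Total = 839.4 + 74844 = 75683.4 s = 21.02 hours.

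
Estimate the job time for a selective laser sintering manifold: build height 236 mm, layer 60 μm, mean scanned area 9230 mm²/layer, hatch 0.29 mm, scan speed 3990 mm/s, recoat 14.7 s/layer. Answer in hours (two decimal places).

Number of layers: 236 / 0.06 → 3934 (rounded up).
Scan path per layer: 9230 / 0.29 → 31827.6 mm.
Scan time per layer = 31827.6 / 3990 = 7.9768 s.
Per-layer time = 7.9768 + 14.7, so 22.6768 s.
Build time = 3934 × 22.6768 = 89210.5312 s = 24.78 hours.

24.78 hours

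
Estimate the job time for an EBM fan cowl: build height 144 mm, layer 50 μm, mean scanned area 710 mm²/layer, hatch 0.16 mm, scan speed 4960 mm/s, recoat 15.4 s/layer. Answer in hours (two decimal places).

13.04 hours

Layer count = ceil(144 / 0.05) = 2880.
Hatch length per layer: 710 / 0.16 → 4437.5 mm.
Beam time per layer = 4437.5 / 4960 = 0.8947 s.
Per-layer time = 0.8947 + 15.4 = 16.2947 s.
Build time = 2880 × 16.2947 = 46928.736 s = 13.04 hours.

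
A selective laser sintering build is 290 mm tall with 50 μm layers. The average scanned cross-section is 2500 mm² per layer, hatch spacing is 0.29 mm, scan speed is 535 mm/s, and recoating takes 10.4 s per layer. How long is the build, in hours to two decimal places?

Layer count = ceil(290 / 0.05) = 5800.
Scan path per layer: 2500 / 0.29 → 8620.7 mm.
Laser time per layer: 8620.7 / 535 → 16.1135 s.
Time per layer = 16.1135 + 10.4, so 26.5135 s.
Total: 5800 × 26.5135 s = 153778.3 s → 42.72 hours.

42.72 hours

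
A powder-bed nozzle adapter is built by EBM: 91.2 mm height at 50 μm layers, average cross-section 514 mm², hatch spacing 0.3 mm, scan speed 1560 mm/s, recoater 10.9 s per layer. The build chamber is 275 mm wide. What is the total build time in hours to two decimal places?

6.08 hours

Layers = ⌈91.2/0.05⌉ = 1824.
Hatch length per layer: 514 / 0.3 → 1713.3 mm.
Beam time per layer = 1713.3 / 1560, so 1.0983 s.
Layer cycle = 1.0983 + 10.9, so 11.9983 s.
1824 layers × 11.9983 s/layer = 21884.8992 s, i.e. 6.08 hours.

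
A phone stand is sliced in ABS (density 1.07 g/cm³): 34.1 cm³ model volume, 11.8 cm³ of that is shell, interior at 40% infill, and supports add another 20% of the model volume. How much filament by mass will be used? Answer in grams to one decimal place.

29.5 g

Infill region = 34.1 − 11.8, so 22.3 cm³.
Infill volume = 0.40 × 22.3, so 8.92 cm³.
Support = 0.20 × 34.1, so 6.82 cm³.
Total extruded = 11.8 + 8.92 + 6.82 = 27.54 cm³.
Mass = 27.54 × 1.07, so 29.4678 g.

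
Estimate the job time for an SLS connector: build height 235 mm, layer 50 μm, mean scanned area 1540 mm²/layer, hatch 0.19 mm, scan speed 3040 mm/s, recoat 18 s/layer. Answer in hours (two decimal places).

26.98 hours

Number of layers: 235 / 0.05 → 4700 (rounded up).
Scan path per layer = 1540 / 0.19, so 8105.3 mm.
Scan time per layer: 8105.3 / 3040 → 2.6662 s.
Time per layer: 2.6662 + 18 → 20.6662 s.
Total: 4700 × 20.6662 s = 97131.14 s → 26.98 hours.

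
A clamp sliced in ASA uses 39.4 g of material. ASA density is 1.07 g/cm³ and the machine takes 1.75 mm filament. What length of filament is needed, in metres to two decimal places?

Volume = 39.4 g / 1.07 g·cm⁻³ = 36.8224 cm³ = 36822.4 mm³.
Filament cross-section = π × (1.75/2)² = 2.4053 mm².
L = V/A = 36822.4/2.4053 = 15308.86 mm → 15.31 m.

15.31 m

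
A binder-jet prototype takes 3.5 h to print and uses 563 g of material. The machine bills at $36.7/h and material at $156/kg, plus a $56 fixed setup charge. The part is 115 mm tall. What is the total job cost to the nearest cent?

Machine-time cost: 36.7 × 3.5 → $128.45.
Material cost = 156 × 563/1000 = $87.828.
Total = 128.45 + 87.828 + 56 = 272.278 ≈ $272.28.

$272.28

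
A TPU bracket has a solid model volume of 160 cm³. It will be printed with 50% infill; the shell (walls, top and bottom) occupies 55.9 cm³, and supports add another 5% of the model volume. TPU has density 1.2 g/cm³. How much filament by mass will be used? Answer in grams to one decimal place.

139.1 g

Interior volume: 160 − 55.9 → 104.1 cm³.
Deposited infill = 0.50 × 104.1, so 52.05 cm³.
Support: 0.05 × 160 → 8 cm³.
Total printed volume: 55.9 + 52.05 + 8 → 115.95 cm³.
Mass = 115.95 × 1.2 = 139.14 g.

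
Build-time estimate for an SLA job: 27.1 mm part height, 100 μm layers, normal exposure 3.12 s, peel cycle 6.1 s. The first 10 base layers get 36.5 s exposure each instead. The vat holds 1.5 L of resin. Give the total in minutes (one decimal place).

Number of layers: 27.1 / 0.1 → 271 (rounded up).
Base layers = 10 × (36.5 + 6.1), so 426 s.
Normal layers: 261 × (3.12 + 6.1) → 2406.42 s.
Total = 426 + 2406.42 = 2832.42 s = 47.2 minutes.

47.2 minutes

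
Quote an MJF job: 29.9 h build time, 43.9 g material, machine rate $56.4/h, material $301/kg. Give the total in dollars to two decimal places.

Machine-time cost = 56.4 × 29.9 = $1686.36.
Material cost = 301 × 43.9/1000 = $13.2139.
Job cost: 1686.36 + 13.2139 = 1699.5739 ≈ $1699.57.

$1699.57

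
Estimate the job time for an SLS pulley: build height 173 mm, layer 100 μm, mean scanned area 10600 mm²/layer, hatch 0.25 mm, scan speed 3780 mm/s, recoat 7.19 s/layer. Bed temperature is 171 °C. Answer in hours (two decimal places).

Layers = ⌈173/0.1⌉ = 1730.
Hatch length per layer = 10600 / 0.25, so 42400 mm.
Scan time per layer: 42400 / 3780 → 11.2169 s.
Per-layer time = 11.2169 + 7.19 = 18.4069 s.
Build time = 1730 × 18.4069 = 31843.937 s = 8.85 hours.

8.85 hours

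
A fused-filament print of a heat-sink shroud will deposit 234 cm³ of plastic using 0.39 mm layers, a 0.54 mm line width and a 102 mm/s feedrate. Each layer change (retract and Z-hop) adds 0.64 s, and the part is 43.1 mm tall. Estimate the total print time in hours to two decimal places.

3.05 hours

Line area = 0.39 × 0.54 = 0.2106 mm².
Toolpath length = 234 cm³ / 0.2106 mm² = 234000 / 0.2106 = 1111111.1 mm.
Time extruding = 1111111.1 / 102, so 10893.2 s.
Layers = ⌈43.1/0.39⌉ = 111.
Layer-change overhead = 111 × 0.64 = 71.04 s.
Altogether 10893.2 + 71.04 = 10964.24 s, i.e. 3.05 hours.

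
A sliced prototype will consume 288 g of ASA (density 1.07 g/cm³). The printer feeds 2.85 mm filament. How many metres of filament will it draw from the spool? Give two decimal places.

Extruded volume: 288/1.07 = 269.1589 cm³ (269158.9 mm³).
Filament cross-section = π × (2.85/2)² = 6.3794 mm².
Length = 269158.9 / 6.3794 = 42191.88 mm = 42.19 m.

42.19 m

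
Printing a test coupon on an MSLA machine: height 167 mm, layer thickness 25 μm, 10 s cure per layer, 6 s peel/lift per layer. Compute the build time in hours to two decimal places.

Layer count = ceil(167 / 0.025) = 6680.
Per-layer time = 10 + 6 = 16 s.
Build time: 6680 × 16 s = 106880 s, i.e. 29.69 hours.

29.69 hours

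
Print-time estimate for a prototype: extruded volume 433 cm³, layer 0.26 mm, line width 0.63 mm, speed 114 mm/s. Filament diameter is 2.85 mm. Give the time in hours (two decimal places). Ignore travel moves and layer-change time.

6.44 hours

Extrusion cross-section = 0.26 × 0.63, so 0.1638 mm².
Path length: 433000 mm³ / 0.1638 mm² → 2643467.6 mm.
Print-move time: 2643467.6 / 114 → 23188.3 s.
In the requested units: 23188.3 s = 6.44 hours.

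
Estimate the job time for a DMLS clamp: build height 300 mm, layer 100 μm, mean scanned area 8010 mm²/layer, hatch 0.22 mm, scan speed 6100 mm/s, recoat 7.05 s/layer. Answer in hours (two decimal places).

10.85 hours

Number of layers: 300 / 0.1 → 3000 (rounded up).
Hatch length per layer = 8010 / 0.22, so 36409.1 mm.
Scan time per layer: 36409.1 / 6100 → 5.9687 s.
Time per layer: 5.9687 + 7.05 → 13.0187 s.
3000 layers × 13.0187 s/layer = 39056.1 s, i.e. 10.85 hours.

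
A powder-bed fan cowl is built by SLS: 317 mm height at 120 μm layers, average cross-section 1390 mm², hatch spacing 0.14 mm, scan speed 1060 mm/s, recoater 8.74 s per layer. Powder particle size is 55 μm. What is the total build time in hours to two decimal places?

13.29 hours

Layer count = ceil(317 / 0.12) = 2642.
Scan path per layer = 1390 / 0.14, so 9928.6 mm.
Scan time per layer = 9928.6 / 1060 = 9.3666 s.
Per-layer time = 9.3666 + 8.74, so 18.1066 s.
Build time = 2642 × 18.1066 = 47837.6372 s = 13.29 hours.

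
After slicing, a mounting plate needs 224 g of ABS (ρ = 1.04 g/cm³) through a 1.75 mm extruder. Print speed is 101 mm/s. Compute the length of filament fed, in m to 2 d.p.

Extruded volume: 224/1.04 = 215.3846 cm³ (215384.6 mm³).
Cross-section of 1.75 mm filament: π·(1.75/2)² = 2.4053 mm².
L = V/A = 215384.6/2.4053 = 89545.84 mm → 89.55 m.

89.55 m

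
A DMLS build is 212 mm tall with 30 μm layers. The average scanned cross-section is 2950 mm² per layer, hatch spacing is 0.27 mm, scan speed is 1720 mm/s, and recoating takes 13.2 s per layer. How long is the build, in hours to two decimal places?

38.38 hours

Number of layers: 212 / 0.03 → 7067 (rounded up).
Scan path per layer = 2950 / 0.27 = 10925.9 mm.
Per-layer scan time = 10925.9 / 1720, so 6.3523 s.
Layer cycle: 6.3523 + 13.2 → 19.5523 s.
Total: 7067 × 19.5523 s = 138176.1041 s → 38.38 hours.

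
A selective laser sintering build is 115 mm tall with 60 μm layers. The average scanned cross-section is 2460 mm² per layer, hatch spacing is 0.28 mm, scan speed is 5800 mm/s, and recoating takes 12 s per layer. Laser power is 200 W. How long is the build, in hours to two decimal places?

Layers = ⌈115/0.06⌉ = 1917.
Hatch length per layer = 2460 / 0.28, so 8785.7 mm.
Laser time per layer: 8785.7 / 5800 → 1.5148 s.
Time per layer = 1.5148 + 12, so 13.5148 s.
Total: 1917 × 13.5148 s = 25907.8716 s → 7.20 hours.

7.20 hours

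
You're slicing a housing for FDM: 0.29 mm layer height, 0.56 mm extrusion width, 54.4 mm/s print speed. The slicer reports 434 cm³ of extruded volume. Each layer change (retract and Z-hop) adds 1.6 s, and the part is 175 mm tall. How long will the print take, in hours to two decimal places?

Bead cross-section = 0.29 × 0.56, so 0.1624 mm².
Total extruded path = 434000/0.1624 = 2672413.8 mm.
Print-move time = 2672413.8 / 54.4, so 49125.3 s.
Layer count = ceil(175 / 0.29) = 604.
Layer-change overhead = 604 × 1.6, so 966.4 s.
Total = 49125.3 + 966.4 = 50091.7 s = 13.91 hours.

13.91 hours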